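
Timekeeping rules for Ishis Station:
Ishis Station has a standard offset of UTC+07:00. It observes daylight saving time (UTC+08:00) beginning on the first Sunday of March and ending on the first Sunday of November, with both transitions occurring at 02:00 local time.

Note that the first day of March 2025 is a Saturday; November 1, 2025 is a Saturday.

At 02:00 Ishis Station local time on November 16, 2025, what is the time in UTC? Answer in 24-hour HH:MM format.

19:00

1 March 2025 is a Saturday, so the first Sunday is March 2.
1 November 2025 is a Saturday, so the first Sunday is November 2.
November 16, 2025 is outside the daylight-saving period (2 March – 2 November), so Ishis Station is on standard time, UTC+07:00.
02:00 local − 7h = 19:00 UTC (rolling into the previous day, 15 November 2025).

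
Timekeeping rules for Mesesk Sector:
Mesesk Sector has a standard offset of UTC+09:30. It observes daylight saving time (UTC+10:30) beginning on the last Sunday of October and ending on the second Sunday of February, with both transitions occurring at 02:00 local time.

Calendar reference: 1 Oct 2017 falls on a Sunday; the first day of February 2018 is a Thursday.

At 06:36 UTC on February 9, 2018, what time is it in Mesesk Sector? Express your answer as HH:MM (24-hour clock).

1 October 2017 is a Sunday, so Sundays fall on 1, 8, 15, 22, 29; the last is October 29.
1 February 2018 is a Thursday, so the first Sunday is February 4 and the second is February 11.
At the standard offset (UTC+09:30), 06:36 UTC + 9h30m = 16:06 Mesesk Sector standard time.
The standard-time date in Mesesk Sector, February 9, 2018, lies within the daylight-saving period (29 October 2017 – 11 February 2018), so Mesesk Sector is on daylight time, UTC+10:30.
06:36 UTC + 10h30m = 17:06 local.

17:06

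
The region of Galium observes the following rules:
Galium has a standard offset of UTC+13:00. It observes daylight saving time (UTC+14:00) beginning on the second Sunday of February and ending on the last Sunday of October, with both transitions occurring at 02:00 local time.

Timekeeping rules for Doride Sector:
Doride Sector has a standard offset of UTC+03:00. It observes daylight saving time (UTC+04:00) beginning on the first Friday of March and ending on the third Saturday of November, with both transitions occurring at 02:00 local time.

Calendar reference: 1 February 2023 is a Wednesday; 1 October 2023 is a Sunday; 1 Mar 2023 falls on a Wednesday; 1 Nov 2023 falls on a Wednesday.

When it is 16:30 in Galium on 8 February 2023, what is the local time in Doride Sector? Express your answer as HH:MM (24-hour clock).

06:30

1 February 2023 is a Wednesday, so the first Sunday is February 5 and the second is February 12.
1 October 2023 is a Sunday, so Sundays fall on 1, 8, 15, 22, 29; the last is October 29.
8 February 2023 does not fall between 12 February and 29 October, so daylight saving is not in effect and Galium is at UTC+13:00.
16:30 Galium − 13h = 03:30 UTC.
1 March 2023 is a Wednesday, so the first Friday is March 3.
1 November 2023 is a Wednesday, so the first Saturday is November 4 and the third is November 18.
At the standard offset (UTC+03:00), 03:30 UTC + 3h = 06:30 Doride Sector standard time.
Daylight saving runs 3 March – 18 November; the standard-time date in Doride Sector, 8 February 2023, is outside that window, so Doride Sector is on standard time at UTC+03:00.
03:30 UTC + 3h = 06:30 Doride Sector.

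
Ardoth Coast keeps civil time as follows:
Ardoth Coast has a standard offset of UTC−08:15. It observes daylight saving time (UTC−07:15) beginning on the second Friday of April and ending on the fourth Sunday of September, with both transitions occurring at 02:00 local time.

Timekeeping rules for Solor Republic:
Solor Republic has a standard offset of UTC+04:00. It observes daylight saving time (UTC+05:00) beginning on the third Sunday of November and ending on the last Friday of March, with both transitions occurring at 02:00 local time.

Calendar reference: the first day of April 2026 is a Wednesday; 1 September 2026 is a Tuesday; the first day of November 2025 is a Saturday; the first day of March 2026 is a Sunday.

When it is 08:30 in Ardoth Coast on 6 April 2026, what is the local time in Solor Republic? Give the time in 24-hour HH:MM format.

20:45

1 April 2026 is a Wednesday, so the first Friday is April 3 and the second is April 10.
1 September 2026 is a Tuesday, so the first Sunday is September 6 and the fourth is September 27.
Daylight saving runs 10 April – 27 September; 6 April 2026 is outside that window, so Ardoth Coast is on standard time at UTC−08:15.
08:30 Ardoth Coast + 8h15m = 16:45 UTC.
1 November 2025 is a Saturday, so the first Sunday is November 2 and the third is November 16.
1 March 2026 is a Sunday, so Fridays fall on 6, 13, 20, 27; the last is March 27.
At the standard offset (UTC+04:00), 16:45 UTC + 4h = 20:45 Solor Republic standard time.
The standard-time date in Solor Republic, 6 April 2026, does not fall between 16 November 2025 and 27 March 2026, so daylight saving is not in effect and Solor Republic is at UTC+04:00.
16:45 UTC + 4h = 20:45 Solor Republic.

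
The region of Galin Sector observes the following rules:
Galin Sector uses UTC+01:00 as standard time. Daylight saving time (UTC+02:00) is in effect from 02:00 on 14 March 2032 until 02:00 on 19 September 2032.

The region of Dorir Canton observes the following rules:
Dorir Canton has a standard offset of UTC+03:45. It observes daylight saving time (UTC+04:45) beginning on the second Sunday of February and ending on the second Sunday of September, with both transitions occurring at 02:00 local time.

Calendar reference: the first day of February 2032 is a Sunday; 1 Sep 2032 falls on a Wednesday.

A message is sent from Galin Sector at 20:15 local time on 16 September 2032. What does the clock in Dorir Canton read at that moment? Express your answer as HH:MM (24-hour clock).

22:00

16 September 2032 lies within the daylight-saving period (14 March – 19 September), so Galin Sector is on daylight time, UTC+02:00.
20:15 Galin Sector − 2h = 18:15 UTC.
1 February 2032 is a Sunday, so the first Sunday is February 1 and the second is February 8.
1 September 2032 is a Wednesday, so the first Sunday is September 5 and the second is September 12.
At the standard offset (UTC+03:45), 18:15 UTC + 3h45m = 22:00 Dorir Canton standard time.
The standard-time date in Dorir Canton, 16 September 2032, is outside the daylight-saving period (8 February – 12 September), so Dorir Canton is on standard time, UTC+03:45.
18:15 UTC + 3h45m = 22:00 Dorir Canton.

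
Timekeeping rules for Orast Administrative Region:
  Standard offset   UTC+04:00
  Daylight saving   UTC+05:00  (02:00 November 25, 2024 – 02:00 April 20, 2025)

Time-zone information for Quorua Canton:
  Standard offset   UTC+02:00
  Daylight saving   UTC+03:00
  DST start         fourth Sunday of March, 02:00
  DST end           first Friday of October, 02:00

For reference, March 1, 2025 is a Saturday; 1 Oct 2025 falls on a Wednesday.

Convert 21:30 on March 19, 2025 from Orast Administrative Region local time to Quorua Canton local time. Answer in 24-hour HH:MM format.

March 19, 2025 lies within the daylight-saving period (25 November 2024 – 20 April 2025), so Orast Administrative Region is on daylight time, UTC+05:00.
21:30 Orast Administrative Region − 5h = 16:30 UTC.
1 March 2025 is a Saturday, so the first Sunday is March 2 and the fourth is March 23.
1 October 2025 is a Wednesday, so the first Friday is October 3.
At the standard offset (UTC+02:00), 16:30 UTC + 2h = 18:30 Quorua Canton standard time.
The standard-time date in Quorua Canton, March 19, 2025, is outside the daylight-saving period (23 March – 3 October), so Quorua Canton is on standard time, UTC+02:00.
16:30 UTC + 2h = 18:30 Quorua Canton.

18:30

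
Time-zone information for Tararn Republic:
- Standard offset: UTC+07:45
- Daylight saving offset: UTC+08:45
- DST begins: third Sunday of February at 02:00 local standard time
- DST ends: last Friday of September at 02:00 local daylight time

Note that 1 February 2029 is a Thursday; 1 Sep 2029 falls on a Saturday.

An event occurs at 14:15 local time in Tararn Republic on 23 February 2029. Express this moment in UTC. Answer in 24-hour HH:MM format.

05:30

1 February 2029 is a Thursday, so the first Sunday is February 4 and the third is February 18.
1 September 2029 is a Saturday, so Fridays fall on 7, 14, 21, 28; the last is September 28.
23 February 2029 lies within the daylight-saving period (18 February – 28 September), so Tararn Republic is on daylight time, UTC+08:45.
14:15 local − 8h45m = 05:30 UTC.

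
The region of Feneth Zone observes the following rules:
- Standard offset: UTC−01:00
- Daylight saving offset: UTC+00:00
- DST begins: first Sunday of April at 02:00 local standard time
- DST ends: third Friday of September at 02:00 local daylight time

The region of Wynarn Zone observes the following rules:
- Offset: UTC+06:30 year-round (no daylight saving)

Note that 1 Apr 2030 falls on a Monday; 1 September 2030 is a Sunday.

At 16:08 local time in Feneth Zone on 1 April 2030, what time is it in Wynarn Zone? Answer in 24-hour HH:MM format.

1 April 2030 is a Monday, so the first Sunday is April 7.
1 September 2030 is a Sunday, so the first Friday is September 6 and the third is September 20.
1 April 2030 is outside the daylight-saving period (7 April – 20 September), so Feneth Zone is on standard time, UTC−01:00.
16:08 Feneth Zone + 1h = 17:08 UTC.
Wynarn Zone stays on UTC+06:30 all year.
17:08 UTC + 6h30m = 23:38 Wynarn Zone.

23:38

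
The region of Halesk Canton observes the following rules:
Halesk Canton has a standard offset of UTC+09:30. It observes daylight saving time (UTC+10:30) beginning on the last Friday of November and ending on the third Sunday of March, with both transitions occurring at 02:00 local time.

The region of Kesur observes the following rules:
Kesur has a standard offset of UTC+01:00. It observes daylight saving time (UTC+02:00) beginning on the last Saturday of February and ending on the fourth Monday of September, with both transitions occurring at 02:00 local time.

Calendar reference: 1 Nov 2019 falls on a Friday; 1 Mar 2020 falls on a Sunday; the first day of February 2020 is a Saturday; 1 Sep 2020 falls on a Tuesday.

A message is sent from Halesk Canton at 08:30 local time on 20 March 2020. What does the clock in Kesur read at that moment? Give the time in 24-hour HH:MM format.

01:00

1 November 2019 is a Friday, so Fridays fall on 1, 8, 15, 22, 29; the last is November 29.
1 March 2020 is a Sunday, so the first Sunday is March 1 and the third is March 15.
20 March 2020 does not fall between 29 November 2019 and 15 March 2020, so daylight saving is not in effect and Halesk Canton is at UTC+09:30.
08:30 Halesk Canton − 9h30m = 23:00 UTC (rolling into the previous day, 19 March 2020).
1 February 2020 is a Saturday, so Saturdays fall on 1, 8, 15, 22, 29; the last is February 29.
1 September 2020 is a Tuesday, so the first Monday is September 7 and the fourth is September 28.
At the standard offset (UTC+01:00), 23:00 UTC + 1h = 00:00 Kesur standard time (rolling into the next day, 20 March 2020).
The standard-time date in Kesur, 20 March 2020, falls between 29 February and 28 September, so daylight saving is in effect and Kesur is at UTC+02:00.
23:00 UTC + 2h = 01:00 Kesur (rolling into the next day, 20 March 2020).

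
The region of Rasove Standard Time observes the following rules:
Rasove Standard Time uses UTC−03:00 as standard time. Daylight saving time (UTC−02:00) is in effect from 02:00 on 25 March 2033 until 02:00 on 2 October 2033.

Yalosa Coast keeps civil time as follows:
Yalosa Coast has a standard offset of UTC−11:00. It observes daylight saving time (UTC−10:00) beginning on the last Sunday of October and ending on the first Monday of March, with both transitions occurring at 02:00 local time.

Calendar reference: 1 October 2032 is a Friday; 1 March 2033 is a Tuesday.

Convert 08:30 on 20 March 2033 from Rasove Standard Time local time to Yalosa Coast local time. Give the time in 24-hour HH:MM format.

00:30

Daylight saving runs 25 March – 2 October; 20 March 2033 is outside that window, so Rasove Standard Time is on standard time at UTC−03:00.
08:30 Rasove Standard Time + 3h = 11:30 UTC.
1 October 2032 is a Friday, so Sundays fall on 3, 10, 17, 24, 31; the last is October 31.
1 March 2033 is a Tuesday, so the first Monday is March 7.
At the standard offset (UTC−11:00), 11:30 UTC − 11h = 00:30 Yalosa Coast standard time.
Daylight saving runs 31 October 2032 – 7 March 2033; the standard-time date in Yalosa Coast, 20 March 2033, is outside that window, so Yalosa Coast is on standard time at UTC−11:00.
11:30 UTC − 11h = 00:30 Yalosa Coast.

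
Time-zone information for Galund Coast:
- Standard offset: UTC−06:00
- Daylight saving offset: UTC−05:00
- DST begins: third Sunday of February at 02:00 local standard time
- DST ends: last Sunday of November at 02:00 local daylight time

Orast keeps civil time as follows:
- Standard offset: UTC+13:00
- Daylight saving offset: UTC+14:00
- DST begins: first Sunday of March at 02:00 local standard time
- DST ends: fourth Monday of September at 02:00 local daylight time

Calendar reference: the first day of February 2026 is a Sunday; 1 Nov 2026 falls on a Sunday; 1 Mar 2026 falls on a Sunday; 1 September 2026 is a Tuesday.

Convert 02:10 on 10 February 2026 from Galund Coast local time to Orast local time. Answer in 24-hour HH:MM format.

21:10

1 February 2026 is a Sunday, so the first Sunday is February 1 and the third is February 15.
1 November 2026 is a Sunday, so Sundays fall on 1, 8, 15, 22, 29; the last is November 29.
10 February 2026 is outside the daylight-saving period (15 February – 29 November), so Galund Coast is on standard time, UTC−06:00.
02:10 Galund Coast + 6h = 08:10 UTC.
1 March 2026 is a Sunday, so the first Sunday is March 1.
1 September 2026 is a Tuesday, so the first Monday is September 7 and the fourth is September 28.
At the standard offset (UTC+13:00), 08:10 UTC + 13h = 21:10 Orast standard time.
The standard-time date in Orast, 10 February 2026, is outside the daylight-saving period (1 March – 28 September), so Orast is on standard time, UTC+13:00.
08:10 UTC + 13h = 21:10 Orast.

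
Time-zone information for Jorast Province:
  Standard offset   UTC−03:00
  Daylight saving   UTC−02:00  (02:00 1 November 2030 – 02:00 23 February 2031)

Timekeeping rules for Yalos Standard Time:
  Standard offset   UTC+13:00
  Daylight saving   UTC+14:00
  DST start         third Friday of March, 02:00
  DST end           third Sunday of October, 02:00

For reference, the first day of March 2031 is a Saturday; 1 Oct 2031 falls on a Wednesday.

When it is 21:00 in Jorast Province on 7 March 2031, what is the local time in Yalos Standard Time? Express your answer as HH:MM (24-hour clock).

13:00

7 March 2031 does not fall between 1 November 2030 and 23 February 2031, so daylight saving is not in effect and Jorast Province is at UTC−03:00.
21:00 Jorast Province + 3h = 00:00 UTC (rolling into the next day, 8 March 2031).
1 March 2031 is a Saturday, so the first Friday is March 7 and the third is March 21.
1 October 2031 is a Wednesday, so the first Sunday is October 5 and the third is October 19.
At the standard offset (UTC+13:00), 00:00 UTC + 13h = 13:00 Yalos Standard Time standard time.
The standard-time date in Yalos Standard Time, 8 March 2031, is outside the daylight-saving period (21 March – 19 October), so Yalos Standard Time is on standard time, UTC+13:00.
00:00 UTC + 13h = 13:00 Yalos Standard Time.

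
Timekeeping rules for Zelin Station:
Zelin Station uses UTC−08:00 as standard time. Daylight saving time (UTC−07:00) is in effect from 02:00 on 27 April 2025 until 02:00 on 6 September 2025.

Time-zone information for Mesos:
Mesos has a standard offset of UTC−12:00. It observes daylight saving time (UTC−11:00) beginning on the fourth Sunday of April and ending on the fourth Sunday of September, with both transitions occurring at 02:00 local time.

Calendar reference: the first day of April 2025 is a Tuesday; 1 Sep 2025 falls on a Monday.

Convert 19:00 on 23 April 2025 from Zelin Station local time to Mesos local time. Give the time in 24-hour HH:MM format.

15:00

23 April 2025 does not fall between 27 April and 6 September, so daylight saving is not in effect and Zelin Station is at UTC−08:00.
19:00 Zelin Station + 8h = 03:00 UTC (rolling into the next day, 24 April 2025).
1 April 2025 is a Tuesday, so the first Sunday is April 6 and the fourth is April 27.
1 September 2025 is a Monday, so the first Sunday is September 7 and the fourth is September 28.
At the standard offset (UTC−12:00), 03:00 UTC − 12h = 15:00 Mesos standard time (rolling into the previous day, 23 April 2025).
The standard-time date in Mesos, 23 April 2025, is outside the daylight-saving period (27 April – 28 September), so Mesos is on standard time, UTC−12:00.
03:00 UTC − 12h = 15:00 Mesos (rolling into the previous day, 23 April 2025).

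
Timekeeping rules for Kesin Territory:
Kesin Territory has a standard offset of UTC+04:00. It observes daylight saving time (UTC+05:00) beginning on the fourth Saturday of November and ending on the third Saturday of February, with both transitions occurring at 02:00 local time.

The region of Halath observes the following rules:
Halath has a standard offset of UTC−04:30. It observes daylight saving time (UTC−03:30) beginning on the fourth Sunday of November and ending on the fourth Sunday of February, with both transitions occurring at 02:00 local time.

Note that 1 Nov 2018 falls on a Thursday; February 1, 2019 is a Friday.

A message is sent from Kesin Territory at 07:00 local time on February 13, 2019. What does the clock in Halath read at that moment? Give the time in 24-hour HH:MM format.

1 November 2018 is a Thursday, so the first Saturday is November 3 and the fourth is November 24.
1 February 2019 is a Friday, so the first Saturday is February 2 and the third is February 16.
Daylight saving runs 24 November 2018 – 16 February 2019; February 13, 2019 is inside that window, so Kesin Territory is at UTC+05:00.
07:00 Kesin Territory − 5h = 02:00 UTC.
1 November 2018 is a Thursday, so the first Sunday is November 4 and the fourth is November 25.
1 February 2019 is a Friday, so the first Sunday is February 3 and the fourth is February 24.
At the standard offset (UTC−04:30), 02:00 UTC − 4h30m = 21:30 Halath standard time (rolling into the previous day, 12 February 2019).
Daylight saving runs 25 November 2018 – 24 February 2019; the standard-time date in Halath, February 12, 2019, is inside that window, so Halath is at UTC−03:30.
02:00 UTC − 3h30m = 22:30 Halath (rolling into the previous day, 12 February 2019).

22:30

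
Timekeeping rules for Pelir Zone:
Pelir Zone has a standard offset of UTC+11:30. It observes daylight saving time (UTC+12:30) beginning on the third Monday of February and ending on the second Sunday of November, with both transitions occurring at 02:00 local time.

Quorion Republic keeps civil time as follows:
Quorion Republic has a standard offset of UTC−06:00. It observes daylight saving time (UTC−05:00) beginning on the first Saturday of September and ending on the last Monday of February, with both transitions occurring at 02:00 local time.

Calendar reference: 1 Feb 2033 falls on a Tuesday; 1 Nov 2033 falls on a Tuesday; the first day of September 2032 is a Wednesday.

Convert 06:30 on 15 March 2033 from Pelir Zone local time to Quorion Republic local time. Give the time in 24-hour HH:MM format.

12:00

1 February 2033 is a Tuesday, so the first Monday is February 7 and the third is February 21.
1 November 2033 is a Tuesday, so the first Sunday is November 6 and the second is November 13.
Daylight saving runs 21 February – 13 November; 15 March 2033 is inside that window, so Pelir Zone is at UTC+12:30.
06:30 Pelir Zone − 12h30m = 18:00 UTC (rolling into the previous day, 14 March 2033).
1 September 2032 is a Wednesday, so the first Saturday is September 4.
1 February 2033 is a Tuesday, so Mondays fall on 7, 14, 21, 28; the last is February 28.
At the standard offset (UTC−06:00), 18:00 UTC − 6h = 12:00 Quorion Republic standard time.
The standard-time date in Quorion Republic, 14 March 2033, does not fall between 4 September 2032 and 28 February 2033, so daylight saving is not in effect and Quorion Republic is at UTC−06:00.
18:00 UTC − 6h = 12:00 Quorion Republic.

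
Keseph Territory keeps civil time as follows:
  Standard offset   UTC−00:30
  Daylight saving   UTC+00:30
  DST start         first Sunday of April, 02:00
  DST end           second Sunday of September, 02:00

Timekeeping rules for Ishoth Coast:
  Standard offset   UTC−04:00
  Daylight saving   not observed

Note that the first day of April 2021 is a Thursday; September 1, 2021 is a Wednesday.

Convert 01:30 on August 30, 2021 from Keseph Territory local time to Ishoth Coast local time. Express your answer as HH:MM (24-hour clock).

21:00

1 April 2021 is a Thursday, so the first Sunday is April 4.
1 September 2021 is a Wednesday, so the first Sunday is September 5 and the second is September 12.
August 30, 2021 lies within the daylight-saving period (4 April – 12 September), so Keseph Territory is on daylight time, UTC+00:30.
01:30 Keseph Territory − 0h30m = 01:00 UTC.
Ishoth Coast has no daylight saving, so its offset is UTC−04:00 year-round.
01:00 UTC − 4h = 21:00 Ishoth Coast (rolling into the previous day, 29 August 2021).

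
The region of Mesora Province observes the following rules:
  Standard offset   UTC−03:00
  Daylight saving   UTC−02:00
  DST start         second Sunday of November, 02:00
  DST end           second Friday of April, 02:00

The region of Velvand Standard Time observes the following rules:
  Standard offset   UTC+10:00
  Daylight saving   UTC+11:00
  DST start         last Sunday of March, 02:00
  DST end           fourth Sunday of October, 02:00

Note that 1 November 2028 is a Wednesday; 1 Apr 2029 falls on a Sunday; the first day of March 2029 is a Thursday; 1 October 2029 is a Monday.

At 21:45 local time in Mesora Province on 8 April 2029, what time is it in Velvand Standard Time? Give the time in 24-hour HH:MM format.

1 November 2028 is a Wednesday, so the first Sunday is November 5 and the second is November 12.
1 April 2029 is a Sunday, so the first Friday is April 6 and the second is April 13.
8 April 2029 lies within the daylight-saving period (12 November 2028 – 13 April 2029), so Mesora Province is on daylight time, UTC−02:00.
21:45 Mesora Province + 2h = 23:45 UTC.
1 March 2029 is a Thursday, so Sundays fall on 4, 11, 18, 25; the last is March 25.
1 October 2029 is a Monday, so the first Sunday is October 7 and the fourth is October 28.
At the standard offset (UTC+10:00), 23:45 UTC + 10h = 09:45 Velvand Standard Time standard time (rolling into the next day, 9 April 2029).
Daylight saving runs 25 March – 28 October; the standard-time date in Velvand Standard Time, 9 April 2029, is inside that window, so Velvand Standard Time is at UTC+11:00.
23:45 UTC + 11h = 10:45 Velvand Standard Time (rolling into the next day, 9 April 2029).

10:45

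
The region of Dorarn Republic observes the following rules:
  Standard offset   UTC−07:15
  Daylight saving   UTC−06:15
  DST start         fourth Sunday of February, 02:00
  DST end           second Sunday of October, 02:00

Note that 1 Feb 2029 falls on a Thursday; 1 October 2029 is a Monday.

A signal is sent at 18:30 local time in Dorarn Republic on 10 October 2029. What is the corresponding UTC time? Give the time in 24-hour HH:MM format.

1 February 2029 is a Thursday, so the first Sunday is February 4 and the fourth is February 25.
1 October 2029 is a Monday, so the first Sunday is October 7 and the second is October 14.
10 October 2029 lies within the daylight-saving period (25 February – 14 October), so Dorarn Republic is on daylight time, UTC−06:15.
18:30 local + 6h15m = 00:45 UTC (rolling into the next day, 11 October 2029).

00:45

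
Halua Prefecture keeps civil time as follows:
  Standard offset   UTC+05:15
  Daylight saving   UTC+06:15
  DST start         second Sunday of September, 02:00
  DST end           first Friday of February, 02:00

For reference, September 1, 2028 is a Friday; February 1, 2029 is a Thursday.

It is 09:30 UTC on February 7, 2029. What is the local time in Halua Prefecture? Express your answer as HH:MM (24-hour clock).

14:45

1 September 2028 is a Friday, so the first Sunday is September 3 and the second is September 10.
1 February 2029 is a Thursday, so the first Friday is February 2.
At the standard offset (UTC+05:15), 09:30 UTC + 5h15m = 14:45 Halua Prefecture standard time.
The standard-time date in Halua Prefecture, February 7, 2029, does not fall between 10 September 2028 and 2 February 2029, so daylight saving is not in effect and Halua Prefecture is at UTC+05:15.
09:30 UTC + 5h15m = 14:45 local.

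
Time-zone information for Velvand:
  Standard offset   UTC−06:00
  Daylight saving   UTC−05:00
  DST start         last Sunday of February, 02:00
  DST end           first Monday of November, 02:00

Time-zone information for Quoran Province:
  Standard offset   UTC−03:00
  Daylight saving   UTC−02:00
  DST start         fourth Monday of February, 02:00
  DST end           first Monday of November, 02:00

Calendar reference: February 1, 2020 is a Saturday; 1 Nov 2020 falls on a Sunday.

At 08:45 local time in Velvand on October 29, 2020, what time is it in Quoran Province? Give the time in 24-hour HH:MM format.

1 February 2020 is a Saturday, so Sundays fall on 2, 9, 16, 23; the last is February 23.
1 November 2020 is a Sunday, so the first Monday is November 2.
October 29, 2020 falls between 23 February and 2 November, so daylight saving is in effect and Velvand is at UTC−05:00.
08:45 Velvand + 5h = 13:45 UTC.
1 February 2020 is a Saturday, so the first Monday is February 3 and the fourth is February 24.
1 November 2020 is a Sunday, so the first Monday is November 2.
At the standard offset (UTC−03:00), 13:45 UTC − 3h = 10:45 Quoran Province standard time.
Daylight saving runs 24 February – 2 November; the standard-time date in Quoran Province, October 29, 2020, is inside that window, so Quoran Province is at UTC−02:00.
13:45 UTC − 2h = 11:45 Quoran Province.

11:45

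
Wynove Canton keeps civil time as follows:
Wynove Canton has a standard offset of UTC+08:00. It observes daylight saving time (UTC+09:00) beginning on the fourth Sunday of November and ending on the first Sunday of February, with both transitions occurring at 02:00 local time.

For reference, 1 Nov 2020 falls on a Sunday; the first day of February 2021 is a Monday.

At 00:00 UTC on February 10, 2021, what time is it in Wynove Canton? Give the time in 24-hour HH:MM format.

08:00

1 November 2020 is a Sunday, so the first Sunday is November 1 and the fourth is November 22.
1 February 2021 is a Monday, so the first Sunday is February 7.
At the standard offset (UTC+08:00), 00:00 UTC + 8h = 08:00 Wynove Canton standard time.
Daylight saving runs 22 November 2020 – 7 February 2021; the standard-time date in Wynove Canton, February 10, 2021, is outside that window, so Wynove Canton is on standard time at UTC+08:00.
00:00 UTC + 8h = 08:00 local.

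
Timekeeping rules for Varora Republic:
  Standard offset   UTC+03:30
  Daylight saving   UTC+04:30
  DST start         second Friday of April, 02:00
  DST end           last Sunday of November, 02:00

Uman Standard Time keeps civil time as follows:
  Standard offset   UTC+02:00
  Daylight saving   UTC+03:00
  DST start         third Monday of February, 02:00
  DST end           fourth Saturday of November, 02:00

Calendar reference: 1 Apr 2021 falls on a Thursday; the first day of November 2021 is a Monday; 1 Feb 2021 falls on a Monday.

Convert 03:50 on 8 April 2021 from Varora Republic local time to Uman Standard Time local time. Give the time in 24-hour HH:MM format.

03:20

1 April 2021 is a Thursday, so the first Friday is April 2 and the second is April 9.
1 November 2021 is a Monday, so Sundays fall on 7, 14, 21, 28; the last is November 28.
8 April 2021 does not fall between 9 April and 28 November, so daylight saving is not in effect and Varora Republic is at UTC+03:30.
03:50 Varora Republic − 3h30m = 00:20 UTC.
1 February 2021 is a Monday, so the first Monday is February 1 and the third is February 15.
1 November 2021 is a Monday, so the first Saturday is November 6 and the fourth is November 27.
At the standard offset (UTC+02:00), 00:20 UTC + 2h = 02:20 Uman Standard Time standard time.
The standard-time date in Uman Standard Time, 8 April 2021, lies within the daylight-saving period (15 February – 27 November), so Uman Standard Time is on daylight time, UTC+03:00.
00:20 UTC + 3h = 03:20 Uman Standard Time.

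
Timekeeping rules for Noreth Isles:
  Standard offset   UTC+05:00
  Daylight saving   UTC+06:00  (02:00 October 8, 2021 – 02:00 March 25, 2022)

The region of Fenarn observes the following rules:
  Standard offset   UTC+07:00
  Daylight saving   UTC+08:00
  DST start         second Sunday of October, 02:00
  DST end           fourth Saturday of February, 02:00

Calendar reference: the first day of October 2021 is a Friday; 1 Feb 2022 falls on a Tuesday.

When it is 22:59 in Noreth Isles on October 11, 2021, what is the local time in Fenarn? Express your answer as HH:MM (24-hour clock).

00:59

October 11, 2021 lies within the daylight-saving period (8 October 2021 – 25 March 2022), so Noreth Isles is on daylight time, UTC+06:00.
22:59 Noreth Isles − 6h = 16:59 UTC.
1 October 2021 is a Friday, so the first Sunday is October 3 and the second is October 10.
1 February 2022 is a Tuesday, so the first Saturday is February 5 and the fourth is February 26.
At the standard offset (UTC+07:00), 16:59 UTC + 7h = 23:59 Fenarn standard time.
The standard-time date in Fenarn, October 11, 2021, falls between 10 October 2021 and 26 February 2022, so daylight saving is in effect and Fenarn is at UTC+08:00.
16:59 UTC + 8h = 00:59 Fenarn (rolling into the next day, 12 October 2021).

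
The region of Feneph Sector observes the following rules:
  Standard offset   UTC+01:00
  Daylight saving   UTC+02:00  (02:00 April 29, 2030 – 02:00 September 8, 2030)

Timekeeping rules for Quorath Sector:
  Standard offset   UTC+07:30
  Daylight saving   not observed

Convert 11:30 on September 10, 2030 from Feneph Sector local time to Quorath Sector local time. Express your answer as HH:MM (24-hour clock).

18:00

Daylight saving runs 29 April – 8 September; September 10, 2030 is outside that window, so Feneph Sector is on standard time at UTC+01:00.
11:30 Feneph Sector − 1h = 10:30 UTC.
Quorath Sector has no daylight saving, so its offset is UTC+07:30 year-round.
10:30 UTC + 7h30m = 18:00 Quorath Sector.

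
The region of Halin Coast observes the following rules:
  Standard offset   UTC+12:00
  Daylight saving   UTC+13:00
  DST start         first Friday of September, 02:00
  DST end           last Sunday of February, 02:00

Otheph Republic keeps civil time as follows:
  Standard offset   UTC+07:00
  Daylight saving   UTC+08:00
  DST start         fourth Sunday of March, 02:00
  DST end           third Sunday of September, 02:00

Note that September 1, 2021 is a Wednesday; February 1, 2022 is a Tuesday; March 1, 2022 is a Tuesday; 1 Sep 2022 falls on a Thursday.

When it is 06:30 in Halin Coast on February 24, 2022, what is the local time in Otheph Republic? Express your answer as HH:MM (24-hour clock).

1 September 2021 is a Wednesday, so the first Friday is September 3.
1 February 2022 is a Tuesday, so Sundays fall on 6, 13, 20, 27; the last is February 27.
February 24, 2022 falls between 3 September 2021 and 27 February 2022, so daylight saving is in effect and Halin Coast is at UTC+13:00.
06:30 Halin Coast − 13h = 17:30 UTC (rolling into the previous day, 23 February 2022).
1 March 2022 is a Tuesday, so the first Sunday is March 6 and the fourth is March 27.
1 September 2022 is a Thursday, so the first Sunday is September 4 and the third is September 18.
At the standard offset (UTC+07:00), 17:30 UTC + 7h = 00:30 Otheph Republic standard time (rolling into the next day, 24 February 2022).
The standard-time date in Otheph Republic, February 24, 2022, is outside the daylight-saving period (27 March – 18 September), so Otheph Republic is on standard time, UTC+07:00.
17:30 UTC + 7h = 00:30 Otheph Republic (rolling into the next day, 24 February 2022).

00:30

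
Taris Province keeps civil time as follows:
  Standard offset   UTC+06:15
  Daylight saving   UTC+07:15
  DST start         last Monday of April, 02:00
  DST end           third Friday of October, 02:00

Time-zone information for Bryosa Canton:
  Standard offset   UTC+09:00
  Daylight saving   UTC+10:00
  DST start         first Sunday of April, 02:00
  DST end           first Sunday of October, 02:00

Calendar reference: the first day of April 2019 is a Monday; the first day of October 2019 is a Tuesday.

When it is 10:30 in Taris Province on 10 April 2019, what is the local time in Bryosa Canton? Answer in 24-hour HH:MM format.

14:15

1 April 2019 is a Monday, so Mondays fall on 1, 8, 15, 22, 29; the last is April 29.
1 October 2019 is a Tuesday, so the first Friday is October 4 and the third is October 18.
Daylight saving runs 29 April – 18 October; 10 April 2019 is outside that window, so Taris Province is on standard time at UTC+06:15.
10:30 Taris Province − 6h15m = 04:15 UTC.
1 April 2019 is a Monday, so the first Sunday is April 7.
1 October 2019 is a Tuesday, so the first Sunday is October 6.
At the standard offset (UTC+09:00), 04:15 UTC + 9h = 13:15 Bryosa Canton standard time.
Daylight saving runs 7 April – 6 October; the standard-time date in Bryosa Canton, 10 April 2019, is inside that window, so Bryosa Canton is at UTC+10:00.
04:15 UTC + 10h = 14:15 Bryosa Canton.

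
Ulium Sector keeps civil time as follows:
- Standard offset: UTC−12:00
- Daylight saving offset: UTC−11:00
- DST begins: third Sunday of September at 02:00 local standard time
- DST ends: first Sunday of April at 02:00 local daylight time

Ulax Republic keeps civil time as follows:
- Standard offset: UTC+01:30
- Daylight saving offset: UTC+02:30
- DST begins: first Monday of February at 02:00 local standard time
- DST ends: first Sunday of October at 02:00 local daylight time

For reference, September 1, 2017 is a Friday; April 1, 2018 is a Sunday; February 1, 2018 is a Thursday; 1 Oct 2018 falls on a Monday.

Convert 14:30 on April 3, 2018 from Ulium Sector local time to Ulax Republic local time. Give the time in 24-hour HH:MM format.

05:00

1 September 2017 is a Friday, so the first Sunday is September 3 and the third is September 17.
1 April 2018 is a Sunday, so the first Sunday is April 1.
April 3, 2018 is outside the daylight-saving period (17 September 2017 – 1 April 2018), so Ulium Sector is on standard time, UTC−12:00.
14:30 Ulium Sector + 12h = 02:30 UTC (rolling into the next day, 4 April 2018).
1 February 2018 is a Thursday, so the first Monday is February 5.
1 October 2018 is a Monday, so the first Sunday is October 7.
At the standard offset (UTC+01:30), 02:30 UTC + 1h30m = 04:00 Ulax Republic standard time.
The standard-time date in Ulax Republic, April 4, 2018, lies within the daylight-saving period (5 February – 7 October), so Ulax Republic is on daylight time, UTC+02:30.
02:30 UTC + 2h30m = 05:00 Ulax Republic.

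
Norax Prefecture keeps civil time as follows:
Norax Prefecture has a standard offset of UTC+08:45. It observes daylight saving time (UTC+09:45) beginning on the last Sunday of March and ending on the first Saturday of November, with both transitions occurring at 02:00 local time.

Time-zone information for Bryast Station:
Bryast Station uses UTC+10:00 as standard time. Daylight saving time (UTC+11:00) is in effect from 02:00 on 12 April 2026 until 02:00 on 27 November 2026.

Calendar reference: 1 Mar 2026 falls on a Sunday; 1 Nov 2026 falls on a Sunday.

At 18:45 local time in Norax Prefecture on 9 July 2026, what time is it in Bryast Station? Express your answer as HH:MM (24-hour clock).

20:00

1 March 2026 is a Sunday, so Sundays fall on 1, 8, 15, 22, 29; the last is March 29.
1 November 2026 is a Sunday, so the first Saturday is November 7.
9 July 2026 falls between 29 March and 7 November, so daylight saving is in effect and Norax Prefecture is at UTC+09:45.
18:45 Norax Prefecture − 9h45m = 09:00 UTC.
At the standard offset (UTC+10:00), 09:00 UTC + 10h = 19:00 Bryast Station standard time.
The standard-time date in Bryast Station, 9 July 2026, falls between 12 April and 27 November, so daylight saving is in effect and Bryast Station is at UTC+11:00.
09:00 UTC + 11h = 20:00 Bryast Station.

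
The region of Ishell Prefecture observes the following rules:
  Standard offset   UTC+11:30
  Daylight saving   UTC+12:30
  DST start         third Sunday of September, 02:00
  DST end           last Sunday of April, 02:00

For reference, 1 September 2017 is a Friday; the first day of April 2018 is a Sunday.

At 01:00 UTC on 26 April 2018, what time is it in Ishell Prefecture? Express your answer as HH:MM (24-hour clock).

1 September 2017 is a Friday, so the first Sunday is September 3 and the third is September 17.
1 April 2018 is a Sunday, so Sundays fall on 1, 8, 15, 22, 29; the last is April 29.
At the standard offset (UTC+11:30), 01:00 UTC + 11h30m = 12:30 Ishell Prefecture standard time.
The standard-time date in Ishell Prefecture, 26 April 2018, lies within the daylight-saving period (17 September 2017 – 29 April 2018), so Ishell Prefecture is on daylight time, UTC+12:30.
01:00 UTC + 12h30m = 13:30 local.

13:30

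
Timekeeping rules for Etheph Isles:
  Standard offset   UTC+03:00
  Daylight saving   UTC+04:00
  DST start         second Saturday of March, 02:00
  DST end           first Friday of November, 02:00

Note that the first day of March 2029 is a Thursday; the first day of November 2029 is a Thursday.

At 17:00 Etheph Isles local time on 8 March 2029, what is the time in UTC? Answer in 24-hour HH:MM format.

14:00

1 March 2029 is a Thursday, so the first Saturday is March 3 and the second is March 10.
1 November 2029 is a Thursday, so the first Friday is November 2.
8 March 2029 is outside the daylight-saving period (10 March – 2 November), so Etheph Isles is on standard time, UTC+03:00.
17:00 local − 3h = 14:00 UTC.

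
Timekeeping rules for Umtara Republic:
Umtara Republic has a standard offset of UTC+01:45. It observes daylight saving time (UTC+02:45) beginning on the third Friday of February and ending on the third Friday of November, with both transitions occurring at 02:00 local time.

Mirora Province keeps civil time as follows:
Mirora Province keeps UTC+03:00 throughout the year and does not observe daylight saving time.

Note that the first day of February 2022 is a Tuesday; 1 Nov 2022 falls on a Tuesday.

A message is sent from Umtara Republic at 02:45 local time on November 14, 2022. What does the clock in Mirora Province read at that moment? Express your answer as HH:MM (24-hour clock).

1 February 2022 is a Tuesday, so the first Friday is February 4 and the third is February 18.
1 November 2022 is a Tuesday, so the first Friday is November 4 and the third is November 18.
Daylight saving runs 18 February – 18 November; November 14, 2022 is inside that window, so Umtara Republic is at UTC+02:45.
02:45 Umtara Republic − 2h45m = 00:00 UTC.
Mirora Province stays on UTC+03:00 all year.
00:00 UTC + 3h = 03:00 Mirora Province.

03:00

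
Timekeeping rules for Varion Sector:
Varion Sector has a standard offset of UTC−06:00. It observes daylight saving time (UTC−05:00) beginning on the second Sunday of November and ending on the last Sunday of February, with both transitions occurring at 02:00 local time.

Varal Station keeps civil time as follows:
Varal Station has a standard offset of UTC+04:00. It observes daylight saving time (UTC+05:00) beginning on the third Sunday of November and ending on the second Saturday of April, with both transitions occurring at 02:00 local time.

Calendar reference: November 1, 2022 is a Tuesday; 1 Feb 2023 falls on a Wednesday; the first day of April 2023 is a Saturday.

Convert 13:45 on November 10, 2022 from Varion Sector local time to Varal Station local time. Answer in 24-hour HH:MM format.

23:45

1 November 2022 is a Tuesday, so the first Sunday is November 6 and the second is November 13.
1 February 2023 is a Wednesday, so Sundays fall on 5, 12, 19, 26; the last is February 26.
November 10, 2022 is outside the daylight-saving period (13 November 2022 – 26 February 2023), so Varion Sector is on standard time, UTC−06:00.
13:45 Varion Sector + 6h = 19:45 UTC.
1 November 2022 is a Tuesday, so the first Sunday is November 6 and the third is November 20.
1 April 2023 is a Saturday, so the first Saturday is April 1 and the second is April 8.
At the standard offset (UTC+04:00), 19:45 UTC + 4h = 23:45 Varal Station standard time.
The standard-time date in Varal Station, November 10, 2022, does not fall between 20 November 2022 and 8 April 2023, so daylight saving is not in effect and Varal Station is at UTC+04:00.
19:45 UTC + 4h = 23:45 Varal Station.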